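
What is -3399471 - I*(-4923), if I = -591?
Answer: -6308964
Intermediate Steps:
-3399471 - I*(-4923) = -3399471 - (-591)*(-4923) = -3399471 - 1*2909493 = -3399471 - 2909493 = -6308964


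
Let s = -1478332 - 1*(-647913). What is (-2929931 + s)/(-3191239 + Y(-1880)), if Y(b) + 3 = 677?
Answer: 752070/638113 ≈ 1.1786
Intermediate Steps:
Y(b) = 674 (Y(b) = -3 + 677 = 674)
s = -830419 (s = -1478332 + 647913 = -830419)
(-2929931 + s)/(-3191239 + Y(-1880)) = (-2929931 - 830419)/(-3191239 + 674) = -3760350/(-3190565) = -3760350*(-1/3190565) = 752070/638113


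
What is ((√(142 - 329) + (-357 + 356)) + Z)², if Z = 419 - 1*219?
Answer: (199 + I*√187)² ≈ 39414.0 + 5442.6*I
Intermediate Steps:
Z = 200 (Z = 419 - 219 = 200)
((√(142 - 329) + (-357 + 356)) + Z)² = ((√(142 - 329) + (-357 + 356)) + 200)² = ((√(-187) - 1) + 200)² = ((I*√187 - 1) + 200)² = ((-1 + I*√187) + 200)² = (199 + I*√187)²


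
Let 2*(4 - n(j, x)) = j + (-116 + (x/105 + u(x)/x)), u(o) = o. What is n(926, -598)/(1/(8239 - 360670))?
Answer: 9834822009/70 ≈ 1.4050e+8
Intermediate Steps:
n(j, x) = 123/2 - j/2 - x/210 (n(j, x) = 4 - (j + (-116 + (x/105 + x/x)))/2 = 4 - (j + (-116 + (x*(1/105) + 1)))/2 = 4 - (j + (-116 + (x/105 + 1)))/2 = 4 - (j + (-116 + (1 + x/105)))/2 = 4 - (j + (-115 + x/105))/2 = 4 - (-115 + j + x/105)/2 = 4 + (115/2 - j/2 - x/210) = 123/2 - j/2 - x/210)
n(926, -598)/(1/(8239 - 360670)) = (123/2 - ½*926 - 1/210*(-598))/(1/(8239 - 360670)) = (123/2 - 463 + 299/105)/(1/(-352431)) = -83717/(210*(-1/352431)) = -83717/210*(-352431) = 9834822009/70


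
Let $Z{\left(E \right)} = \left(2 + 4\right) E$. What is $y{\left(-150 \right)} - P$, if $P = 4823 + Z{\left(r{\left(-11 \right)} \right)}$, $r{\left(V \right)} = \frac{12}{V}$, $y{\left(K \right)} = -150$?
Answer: $- \frac{54631}{11} \approx -4966.5$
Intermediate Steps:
$Z{\left(E \right)} = 6 E$
$P = \frac{52981}{11}$ ($P = 4823 + 6 \frac{12}{-11} = 4823 + 6 \cdot 12 \left(- \frac{1}{11}\right) = 4823 + 6 \left(- \frac{12}{11}\right) = 4823 - \frac{72}{11} = \frac{52981}{11} \approx 4816.5$)
$y{\left(-150 \right)} - P = -150 - \frac{52981}{11} = - \frac{54631}{11}$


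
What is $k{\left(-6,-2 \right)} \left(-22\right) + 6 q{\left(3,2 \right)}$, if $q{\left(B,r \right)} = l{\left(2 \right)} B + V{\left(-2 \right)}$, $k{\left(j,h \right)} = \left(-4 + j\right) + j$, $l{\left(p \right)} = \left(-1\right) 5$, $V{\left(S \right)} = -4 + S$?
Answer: $226$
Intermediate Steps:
$l{\left(p \right)} = -5$
$k{\left(j,h \right)} = -4 + 2 j$
$q{\left(B,r \right)} = -6 - 5 B$ ($q{\left(B,r \right)} = - 5 B - 6 = -6 - 5 B$)
$k{\left(-6,-2 \right)} \left(-22\right) + 6 q{\left(3,2 \right)} = \left(-4 + 2 \left(-6\right)\right) \left(-22\right) + 6 \left(-6 - 15\right) = \left(-4 - 12\right) \left(-22\right) + 6 \left(-6 - 15\right) = \left(-16\right) \left(-22\right) + 6 \left(-21\right) = 352 - 126 = 226$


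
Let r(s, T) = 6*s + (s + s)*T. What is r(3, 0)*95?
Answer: 1710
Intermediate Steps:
r(s, T) = 6*s + 2*T*s (r(s, T) = 6*s + (2*s)*T = 6*s + 2*T*s)
r(3, 0)*95 = (2*3*(3 + 0))*95 = (2*3*3)*95 = 18*95 = 1710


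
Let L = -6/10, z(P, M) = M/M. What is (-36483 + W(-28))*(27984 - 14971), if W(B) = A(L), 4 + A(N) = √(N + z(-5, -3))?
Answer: -474805331 + 13013*√10/5 ≈ -4.7480e+8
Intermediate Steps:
z(P, M) = 1
L = -⅗ (L = -6*⅒ = -⅗ ≈ -0.60000)
A(N) = -4 + √(1 + N) (A(N) = -4 + √(N + 1) = -4 + √(1 + N))
W(B) = -4 + √10/5 (W(B) = -4 + √(1 - ⅗) = -4 + √(⅖) = -4 + √10/5)
(-36483 + W(-28))*(27984 - 14971) = (-36483 + (-4 + √10/5))*(27984 - 14971) = (-36487 + √10/5)*13013 = -474805331 + 13013*√10/5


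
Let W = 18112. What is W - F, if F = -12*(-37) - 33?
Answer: 17701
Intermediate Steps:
F = 411 (F = 444 - 33 = 411)
W - F = 18112 - 1*411 = 18112 - 411 = 17701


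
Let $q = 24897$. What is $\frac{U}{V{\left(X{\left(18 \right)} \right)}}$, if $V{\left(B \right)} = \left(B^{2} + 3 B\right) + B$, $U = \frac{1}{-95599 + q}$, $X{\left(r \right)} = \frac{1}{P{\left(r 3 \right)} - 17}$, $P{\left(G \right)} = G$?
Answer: $- \frac{1369}{10534598} \approx -0.00012995$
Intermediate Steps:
$X{\left(r \right)} = \frac{1}{-17 + 3 r}$ ($X{\left(r \right)} = \frac{1}{r 3 - 17} = \frac{1}{3 r - 17} = \frac{1}{-17 + 3 r}$)
$U = - \frac{1}{70702}$ ($U = \frac{1}{-95599 + 24897} = \frac{1}{-70702} = - \frac{1}{70702} \approx -1.4144 \cdot 10^{-5}$)
$V{\left(B \right)} = B^{2} + 4 B$
$\frac{U}{V{\left(X{\left(18 \right)} \right)}} = - \frac{1}{70702 \frac{4 + \frac{1}{-17 + 3 \cdot 18}}{-17 + 3 \cdot 18}} = - \frac{1}{70702 \frac{4 + \frac{1}{-17 + 54}}{-17 + 54}} = - \frac{1}{70702 \frac{4 + \frac{1}{37}}{37}} = - \frac{1}{70702 \cdot \frac{1}{37} \cdot \frac{149}{37}} = - \frac{1}{70702 \cdot \frac{149}{1369}} = \left(- \frac{1}{70702}\right) \frac{1369}{149} = - \frac{1369}{10534598}$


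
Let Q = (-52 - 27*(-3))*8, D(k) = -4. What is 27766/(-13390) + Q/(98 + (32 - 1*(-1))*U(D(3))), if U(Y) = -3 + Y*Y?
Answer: -5763101/3528265 ≈ -1.6334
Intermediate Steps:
Q = 232 (Q = (-52 + 81)*8 = 29*8 = 232)
U(Y) = -3 + Y²
27766/(-13390) + Q/(98 + (32 - 1*(-1))*U(D(3))) = 27766/(-13390) + 232/(98 + (32 - 1*(-1))*(-3 + (-4)²)) = 27766*(-1/13390) + 232/(98 + (32 + 1)*(-3 + 16)) = -13883/6695 + 232/(98 + 33*13) = -13883/6695 + 232/(98 + 429) = -13883/6695 + 232/527 = -5763101/3528265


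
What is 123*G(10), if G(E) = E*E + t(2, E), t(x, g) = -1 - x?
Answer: 11931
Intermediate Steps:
G(E) = -3 + E² (G(E) = E*E + (-1 - 1*2) = E² + (-1 - 2) = E² - 3 = -3 + E²)
123*G(10) = 123*(-3 + 10²) = 123*(-3 + 100) = 123*97 = 11931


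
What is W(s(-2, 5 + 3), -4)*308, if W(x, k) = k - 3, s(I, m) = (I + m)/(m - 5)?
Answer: -2156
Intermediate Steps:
s(I, m) = (I + m)/(-5 + m)
W(x, k) = -3 + k
W(s(-2, 5 + 3), -4)*308 = (-3 - 4)*308 = -7*308 = -2156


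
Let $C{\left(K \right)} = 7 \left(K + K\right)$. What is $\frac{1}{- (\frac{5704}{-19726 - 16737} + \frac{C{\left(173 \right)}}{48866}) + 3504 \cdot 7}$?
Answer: $\frac{890900479}{21852102158051} \approx 4.077 \cdot 10^{-5}$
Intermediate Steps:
$C{\left(K \right)} = 14 K$ ($C{\left(K \right)} = 7 \cdot 2 K = 14 K$)
$\frac{1}{- (\frac{5704}{-19726 - 16737} + \frac{C{\left(173 \right)}}{48866}) + 3504 \cdot 7} = \frac{1}{- (\frac{5704}{-19726 - 16737} + \frac{14 \cdot 173}{48866}) + 3504 \cdot 7} = \frac{1}{- (\frac{5704}{-36463} + 2422 \cdot \frac{1}{48866}) + 24528} = \frac{1}{- (5704 \left(- \frac{1}{36463}\right) + \frac{1211}{24433}) + 24528} = \frac{1}{- (- \frac{5704}{36463} + \frac{1211}{24433}) + 24528} = \frac{1}{\left(-1\right) \left(- \frac{95209139}{890900479}\right) + 24528} = \frac{1}{\frac{95209139}{890900479} + 24528} = \frac{1}{\frac{21852102158051}{890900479}} = \frac{890900479}{21852102158051}$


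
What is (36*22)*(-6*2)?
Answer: -9504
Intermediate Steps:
(36*22)*(-6*2) = 792*(-12) = -9504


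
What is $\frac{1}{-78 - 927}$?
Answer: $- \frac{1}{1005} \approx -0.00099503$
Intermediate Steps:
$\frac{1}{-78 - 927} = \frac{1}{-1005} = - \frac{1}{1005}$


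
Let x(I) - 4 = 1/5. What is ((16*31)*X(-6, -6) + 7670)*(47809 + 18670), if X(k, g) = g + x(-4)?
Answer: 2252707394/5 ≈ 4.5054e+8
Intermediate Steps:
x(I) = 21/5 (x(I) = 4 + 1/5 = 4 + ⅕ = 21/5)
X(k, g) = 21/5 + g (X(k, g) = g + 21/5 = 21/5 + g)
((16*31)*X(-6, -6) + 7670)*(47809 + 18670) = ((16*31)*(21/5 - 6) + 7670)*(47809 + 18670) = (496*(-9/5) + 7670)*66479 = (-4464/5 + 7670)*66479 = (33886/5)*66479 = 2252707394/5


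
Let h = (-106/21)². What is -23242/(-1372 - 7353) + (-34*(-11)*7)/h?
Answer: 5167245581/49017050 ≈ 105.42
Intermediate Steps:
h = 11236/441 (h = (-106*1/21)² = (-106/21)² = 11236/441 ≈ 25.478)
-23242/(-1372 - 7353) + (-34*(-11)*7)/h = -23242/(-1372 - 7353) + (-34*(-11)*7)/(11236/441) = -23242/(-8725) + (374*7)*(441/11236) = -23242*(-1/8725) + 2618*(441/11236) = 23242/8725 + 577269/5618 = 5167245581/49017050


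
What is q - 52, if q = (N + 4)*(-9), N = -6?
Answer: -34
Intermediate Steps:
q = 18 (q = (-6 + 4)*(-9) = -2*(-9) = 18)
q - 52 = 18 - 52 = -34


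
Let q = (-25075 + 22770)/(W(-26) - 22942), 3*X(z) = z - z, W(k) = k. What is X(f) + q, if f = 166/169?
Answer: 2305/22968 ≈ 0.10036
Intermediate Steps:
f = 166/169 (f = 166*(1/169) = 166/169 ≈ 0.98225)
X(z) = 0 (X(z) = (z - z)/3 = (⅓)*0 = 0)
q = 2305/22968 (q = (-25075 + 22770)/(-26 - 22942) = -2305/(-22968) = -2305*(-1/22968) = 2305/22968 ≈ 0.10036)
X(f) + q = 0 + 2305/22968 = 2305/22968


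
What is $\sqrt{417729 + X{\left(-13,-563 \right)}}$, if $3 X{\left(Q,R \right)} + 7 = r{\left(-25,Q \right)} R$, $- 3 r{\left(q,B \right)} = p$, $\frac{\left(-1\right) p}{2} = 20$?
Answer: $\frac{2 \sqrt{934255}}{3} \approx 644.38$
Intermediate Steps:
$p = -40$ ($p = \left(-2\right) 20 = -40$)
$r{\left(q,B \right)} = \frac{40}{3}$ ($r{\left(q,B \right)} = \left(- \frac{1}{3}\right) \left(-40\right) = \frac{40}{3}$)
$X{\left(Q,R \right)} = - \frac{7}{3} + \frac{40 R}{9}$ ($X{\left(Q,R \right)} = - \frac{7}{3} + \frac{\frac{40}{3} R}{3} = - \frac{7}{3} + \frac{40 R}{9}$)
$\sqrt{417729 + X{\left(-13,-563 \right)}} = \sqrt{417729 + \left(- \frac{7}{3} + \frac{40}{9} \left(-563\right)\right)} = \sqrt{417729 - \frac{22541}{9}} = \sqrt{\frac{3737020}{9}} = \frac{2 \sqrt{934255}}{3}$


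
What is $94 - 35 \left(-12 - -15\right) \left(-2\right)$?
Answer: $304$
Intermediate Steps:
$94 - 35 \left(-12 - -15\right) \left(-2\right) = 94 - 35 \left(-12 + 15\right) \left(-2\right) = 94 - 35 \cdot 3 \left(-2\right) = 94 - -210 = 94 + 210 = 304$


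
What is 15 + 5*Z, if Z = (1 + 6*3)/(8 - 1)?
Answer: 200/7 ≈ 28.571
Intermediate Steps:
Z = 19/7 (Z = (1 + 18)/7 = 19*(⅐) = 19/7 ≈ 2.7143)
15 + 5*Z = 15 + 5*(19/7) = 15 + 95/7 = 200/7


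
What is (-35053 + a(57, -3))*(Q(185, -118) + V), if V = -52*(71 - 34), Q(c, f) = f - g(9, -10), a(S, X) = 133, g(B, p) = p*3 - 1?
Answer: 70224120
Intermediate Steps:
g(B, p) = -1 + 3*p (g(B, p) = 3*p - 1 = -1 + 3*p)
Q(c, f) = 31 + f (Q(c, f) = f - (-1 + 3*(-10)) = f - (-1 - 30) = f - 1*(-31) = f + 31 = 31 + f)
V = -1924 (V = -52*37 = -1924)
(-35053 + a(57, -3))*(Q(185, -118) + V) = (-35053 + 133)*((31 - 118) - 1924) = -34920*(-87 - 1924) = -34920*(-2011) = 70224120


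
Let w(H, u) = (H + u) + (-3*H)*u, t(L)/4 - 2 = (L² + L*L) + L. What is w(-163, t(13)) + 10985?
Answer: 702702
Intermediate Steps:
t(L) = 8 + 4*L + 8*L² (t(L) = 8 + 4*((L² + L*L) + L) = 8 + 4*((L² + L²) + L) = 8 + 4*(2*L² + L) = 8 + 4*(L + 2*L²) = 8 + (4*L + 8*L²) = 8 + 4*L + 8*L²)
w(H, u) = H + u - 3*H*u (w(H, u) = (H + u) - 3*H*u = H + u - 3*H*u)
w(-163, t(13)) + 10985 = (-163 + (8 + 4*13 + 8*13²) - 3*(-163)*(8 + 4*13 + 8*13²)) + 10985 = (-163 + (8 + 52 + 8*169) - 3*(-163)*(8 + 52 + 8*169)) + 10985 = (-163 + (8 + 52 + 1352) - 3*(-163)*(8 + 52 + 1352)) + 10985 = (-163 + 1412 - 3*(-163)*1412) + 10985 = (-163 + 1412 + 690468) + 10985 = 691717 + 10985 = 702702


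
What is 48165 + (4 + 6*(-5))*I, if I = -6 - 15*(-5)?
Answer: 46371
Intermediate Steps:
I = 69 (I = -6 + 75 = 69)
48165 + (4 + 6*(-5))*I = 48165 + (4 + 6*(-5))*69 = 48165 + (4 - 30)*69 = 48165 - 26*69 = 48165 - 1794 = 46371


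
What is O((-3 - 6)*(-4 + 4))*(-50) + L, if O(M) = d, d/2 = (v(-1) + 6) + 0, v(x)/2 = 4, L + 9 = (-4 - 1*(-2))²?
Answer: -1405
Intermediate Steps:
L = -5 (L = -9 + (-4 - 1*(-2))² = -9 + (-4 + 2)² = -9 + (-2)² = -9 + 4 = -5)
v(x) = 8 (v(x) = 2*4 = 8)
d = 28 (d = 2*((8 + 6) + 0) = 2*(14 + 0) = 2*14 = 28)
O(M) = 28
O((-3 - 6)*(-4 + 4))*(-50) + L = 28*(-50) - 5 = -1400 - 5 = -1405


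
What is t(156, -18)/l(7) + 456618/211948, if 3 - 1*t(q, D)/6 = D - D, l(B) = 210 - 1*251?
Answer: 7453137/4344934 ≈ 1.7154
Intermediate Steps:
l(B) = -41 (l(B) = 210 - 251 = -41)
t(q, D) = 18 (t(q, D) = 18 - 6*(D - D) = 18 - 6*0 = 18 + 0 = 18)
t(156, -18)/l(7) + 456618/211948 = 18/(-41) + 456618/211948 = 18*(-1/41) + 456618*(1/211948) = -18/41 + 228309/105974 = 7453137/4344934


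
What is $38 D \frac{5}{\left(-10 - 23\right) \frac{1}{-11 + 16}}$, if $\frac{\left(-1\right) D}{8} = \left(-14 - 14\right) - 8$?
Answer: $- \frac{91200}{11} \approx -8290.9$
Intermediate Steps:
$D = 288$ ($D = - 8 \left(\left(-14 - 14\right) - 8\right) = - 8 \left(-28 - 8\right) = \left(-8\right) \left(-36\right) = 288$)
$38 D \frac{5}{\left(-10 - 23\right) \frac{1}{-11 + 16}} = 38 \cdot 288 \frac{5}{\left(-10 - 23\right) \frac{1}{-11 + 16}} = 10944 \frac{5}{\left(-33\right) \frac{1}{5}} = 10944 \frac{5}{- \frac{33}{5}} = 10944 \cdot 5 \left(- \frac{5}{33}\right) = 10944 \left(- \frac{25}{33}\right) = - \frac{91200}{11}$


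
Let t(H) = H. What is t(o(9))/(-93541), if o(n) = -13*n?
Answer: 117/93541 ≈ 0.0012508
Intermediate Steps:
t(o(9))/(-93541) = -13*9/(-93541) = -117*(-1/93541) = 117/93541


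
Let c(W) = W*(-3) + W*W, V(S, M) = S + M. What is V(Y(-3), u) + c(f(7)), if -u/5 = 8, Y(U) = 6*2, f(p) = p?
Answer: 0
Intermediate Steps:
Y(U) = 12
u = -40 (u = -5*8 = -40)
V(S, M) = M + S
c(W) = W² - 3*W (c(W) = -3*W + W² = W² - 3*W)
V(Y(-3), u) + c(f(7)) = (-40 + 12) + 7*(-3 + 7) = -28 + 7*4 = -28 + 28 = 0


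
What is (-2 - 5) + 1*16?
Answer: 9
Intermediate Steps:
(-2 - 5) + 1*16 = -7 + 16 = 9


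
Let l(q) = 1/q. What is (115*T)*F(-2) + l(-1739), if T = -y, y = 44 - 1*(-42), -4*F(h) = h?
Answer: -8599356/1739 ≈ -4945.0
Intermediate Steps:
F(h) = -h/4
y = 86 (y = 44 + 42 = 86)
T = -86 (T = -1*86 = -86)
(115*T)*F(-2) + l(-1739) = (115*(-86))*(-1/4*(-2)) + 1/(-1739) = -9890*1/2 - 1/1739 = -4945 - 1/1739 = -8599356/1739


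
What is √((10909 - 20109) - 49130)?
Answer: I*√58330 ≈ 241.52*I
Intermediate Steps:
√((10909 - 20109) - 49130) = √(-9200 - 49130) = √(-58330) = I*√58330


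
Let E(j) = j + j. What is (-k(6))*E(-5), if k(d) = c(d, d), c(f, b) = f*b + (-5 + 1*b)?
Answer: 370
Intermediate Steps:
E(j) = 2*j
c(f, b) = -5 + b + b*f (c(f, b) = b*f + (-5 + b) = -5 + b + b*f)
k(d) = -5 + d + d**2 (k(d) = -5 + d + d*d = -5 + d + d**2)
(-k(6))*E(-5) = (-(-5 + 6 + 6**2))*(2*(-5)) = -(-5 + 6 + 36)*(-10) = -1*37*(-10) = -37*(-10) = 370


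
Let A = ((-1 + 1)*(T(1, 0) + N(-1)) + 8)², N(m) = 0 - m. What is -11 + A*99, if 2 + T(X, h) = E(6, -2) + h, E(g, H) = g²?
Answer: 6325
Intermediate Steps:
T(X, h) = 34 + h (T(X, h) = -2 + (6² + h) = -2 + (36 + h) = 34 + h)
N(m) = -m
A = 64 (A = ((-1 + 1)*((34 + 0) - 1*(-1)) + 8)² = (0*(34 + 1) + 8)² = (0*35 + 8)² = (0 + 8)² = 8² = 64)
-11 + A*99 = -11 + 64*99 = -11 + 6336 = 6325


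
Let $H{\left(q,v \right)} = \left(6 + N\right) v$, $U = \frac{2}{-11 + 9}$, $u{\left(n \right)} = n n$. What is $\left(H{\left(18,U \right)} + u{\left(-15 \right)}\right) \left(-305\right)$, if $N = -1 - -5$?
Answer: $-65575$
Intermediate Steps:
$N = 4$ ($N = -1 + 5 = 4$)
$u{\left(n \right)} = n^{2}$
$U = -1$ ($U = \frac{2}{-2} = 2 \left(- \frac{1}{2}\right) = -1$)
$H{\left(q,v \right)} = 10 v$ ($H{\left(q,v \right)} = \left(6 + 4\right) v = 10 v$)
$\left(H{\left(18,U \right)} + u{\left(-15 \right)}\right) \left(-305\right) = \left(10 \left(-1\right) + \left(-15\right)^{2}\right) \left(-305\right) = \left(-10 + 225\right) \left(-305\right) = 215 \left(-305\right) = -65575$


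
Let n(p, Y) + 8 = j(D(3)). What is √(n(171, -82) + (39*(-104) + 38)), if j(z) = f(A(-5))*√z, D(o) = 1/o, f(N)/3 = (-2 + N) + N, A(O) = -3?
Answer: √(-4026 - 8*√3) ≈ 63.56*I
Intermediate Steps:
f(N) = -6 + 6*N (f(N) = 3*((-2 + N) + N) = 3*(-2 + 2*N) = -6 + 6*N)
j(z) = -24*√z (j(z) = (-6 + 6*(-3))*√z = (-6 - 18)*√z = -24*√z)
n(p, Y) = -8 - 8*√3 (n(p, Y) = -8 - 24*√3/3 = -8 - 8*√3)
√(n(171, -82) + (39*(-104) + 38)) = √((-8 - 8*√3) + (39*(-104) + 38)) = √((-8 - 8*√3) + (-4056 + 38)) = √((-8 - 8*√3) - 4018) = √(-4026 - 8*√3)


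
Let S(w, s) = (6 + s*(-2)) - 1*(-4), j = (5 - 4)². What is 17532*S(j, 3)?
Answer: 70128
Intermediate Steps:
j = 1 (j = 1² = 1)
S(w, s) = 10 - 2*s (S(w, s) = (6 - 2*s) + 4 = 10 - 2*s)
17532*S(j, 3) = 17532*(10 - 2*3) = 17532*(10 - 6) = 17532*4 = 70128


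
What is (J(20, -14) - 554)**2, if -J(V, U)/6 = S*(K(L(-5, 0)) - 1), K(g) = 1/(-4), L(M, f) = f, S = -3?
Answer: 1329409/4 ≈ 3.3235e+5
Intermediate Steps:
K(g) = -1/4
J(V, U) = -45/2 (J(V, U) = -(-18)*(-1/4 - 1) = -(-18)*(-5)/4 = -6*15/4 = -45/2)
(J(20, -14) - 554)**2 = (-45/2 - 554)**2 = (-1153/2)**2 = 1329409/4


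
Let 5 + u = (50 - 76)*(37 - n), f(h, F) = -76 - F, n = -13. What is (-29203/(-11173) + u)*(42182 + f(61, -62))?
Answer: -613610266416/11173 ≈ -5.4919e+7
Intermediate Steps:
u = -1305 (u = -5 + (50 - 76)*(37 - 1*(-13)) = -5 - 26*(37 + 13) = -5 - 26*50 = -5 - 1300 = -1305)
(-29203/(-11173) + u)*(42182 + f(61, -62)) = (-29203/(-11173) - 1305)*(42182 + (-76 - 1*(-62))) = (-29203*(-1/11173) - 1305)*(42182 + (-76 + 62)) = (29203/11173 - 1305)*(42182 - 14) = -14551562/11173*42168 = -613610266416/11173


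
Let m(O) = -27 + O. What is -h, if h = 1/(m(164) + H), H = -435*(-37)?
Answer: -1/16232 ≈ -6.1607e-5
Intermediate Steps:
H = 16095
h = 1/16232 (h = 1/((-27 + 164) + 16095) = 1/(137 + 16095) = 1/16232 ≈ 6.1607e-5)
-h = -1*1/16232 = -1/16232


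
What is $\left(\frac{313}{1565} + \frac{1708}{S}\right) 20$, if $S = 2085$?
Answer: $\frac{8500}{417} \approx 20.384$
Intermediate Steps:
$\left(\frac{313}{1565} + \frac{1708}{S}\right) 20 = \left(\frac{313}{1565} + \frac{1708}{2085}\right) 20 = \left(313 \cdot \frac{1}{1565} + 1708 \cdot \frac{1}{2085}\right) 20 = \left(\frac{1}{5} + \frac{1708}{2085}\right) 20 = \frac{425}{417} \cdot 20 = \frac{8500}{417}$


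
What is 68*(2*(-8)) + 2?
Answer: -1086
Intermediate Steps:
68*(2*(-8)) + 2 = 68*(-16) + 2 = -1088 + 2 = -1086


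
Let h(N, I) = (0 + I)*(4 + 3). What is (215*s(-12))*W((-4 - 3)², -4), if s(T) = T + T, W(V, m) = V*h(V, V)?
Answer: -86724120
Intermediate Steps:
h(N, I) = 7*I (h(N, I) = I*7 = 7*I)
W(V, m) = 7*V² (W(V, m) = V*(7*V) = 7*V²)
s(T) = 2*T
(215*s(-12))*W((-4 - 3)², -4) = (215*(2*(-12)))*(7*((-4 - 3)²)²) = (215*(-24))*(7*((-7)²)²) = -36120*49² = -36120*2401 = -5160*16807 = -86724120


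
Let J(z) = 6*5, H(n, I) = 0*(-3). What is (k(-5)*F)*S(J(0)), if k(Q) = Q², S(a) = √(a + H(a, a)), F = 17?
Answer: 425*√30 ≈ 2327.8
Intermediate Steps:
H(n, I) = 0
J(z) = 30
S(a) = √a (S(a) = √(a + 0) = √a)
(k(-5)*F)*S(J(0)) = ((-5)²*17)*√30 = (25*17)*√30 = 425*√30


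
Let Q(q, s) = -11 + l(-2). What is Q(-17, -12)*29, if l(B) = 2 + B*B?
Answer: -145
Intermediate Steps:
l(B) = 2 + B²
Q(q, s) = -5 (Q(q, s) = -11 + (2 + (-2)²) = -11 + (2 + 4) = -11 + 6 = -5)
Q(-17, -12)*29 = -5*29 = -145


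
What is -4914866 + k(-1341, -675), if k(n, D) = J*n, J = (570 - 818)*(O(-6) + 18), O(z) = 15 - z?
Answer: 8055286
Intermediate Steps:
J = -9672 (J = (570 - 818)*((15 - 1*(-6)) + 18) = -248*((15 + 6) + 18) = -248*(21 + 18) = -248*39 = -9672)
k(n, D) = -9672*n
-4914866 + k(-1341, -675) = -4914866 - 9672*(-1341) = -4914866 + 12970152 = 8055286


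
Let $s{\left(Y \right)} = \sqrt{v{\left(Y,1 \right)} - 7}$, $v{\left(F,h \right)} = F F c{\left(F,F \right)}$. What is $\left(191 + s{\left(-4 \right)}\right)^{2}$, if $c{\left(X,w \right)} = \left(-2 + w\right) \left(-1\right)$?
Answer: $\left(191 + \sqrt{89}\right)^{2} \approx 40174.0$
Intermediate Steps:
$c{\left(X,w \right)} = 2 - w$
$v{\left(F,h \right)} = F^{2} \left(2 - F\right)$ ($v{\left(F,h \right)} = F F \left(2 - F\right) = F^{2} \left(2 - F\right)$)
$s{\left(Y \right)} = \sqrt{-7 + Y^{2} \left(2 - Y\right)}$ ($s{\left(Y \right)} = \sqrt{Y^{2} \left(2 - Y\right) - 7} = \sqrt{-7 + Y^{2} \left(2 - Y\right)}$)
$\left(191 + s{\left(-4 \right)}\right)^{2} = \left(191 + \sqrt{-7 - \left(-4\right)^{2} \left(-2 - 4\right)}\right)^{2} = \left(191 + \sqrt{-7 - 16 \left(-6\right)}\right)^{2} = \left(191 + \sqrt{-7 + 96}\right)^{2} = \left(191 + \sqrt{89}\right)^{2}$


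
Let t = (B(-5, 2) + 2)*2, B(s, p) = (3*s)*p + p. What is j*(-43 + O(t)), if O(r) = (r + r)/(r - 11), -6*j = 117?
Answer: 33865/42 ≈ 806.31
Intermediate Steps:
j = -39/2 (j = -⅙*117 = -39/2 ≈ -19.500)
B(s, p) = p + 3*p*s (B(s, p) = 3*p*s + p = p + 3*p*s)
t = -52 (t = (2*(1 + 3*(-5)) + 2)*2 = (2*(1 - 15) + 2)*2 = (2*(-14) + 2)*2 = (-28 + 2)*2 = -26*2 = -52)
O(r) = 2*r/(-11 + r) (O(r) = (2*r)/(-11 + r) = 2*r/(-11 + r))
j*(-43 + O(t)) = -39*(-43 + 2*(-52)/(-11 - 52))/2 = -39*(-43 + 2*(-52)/(-63))/2 = -39*(-43 + 2*(-52)*(-1/63))/2 = -39*(-43 + 104/63)/2 = -39/2*(-2605/63) = 33865/42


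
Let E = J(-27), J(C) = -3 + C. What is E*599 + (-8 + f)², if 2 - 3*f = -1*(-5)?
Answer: -17889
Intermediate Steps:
f = -1 (f = ⅔ - (-1)*(-5)/3 = ⅔ - ⅓*5 = ⅔ - 5/3 = -1)
E = -30 (E = -3 - 27 = -30)
E*599 + (-8 + f)² = -30*599 + (-8 - 1)² = -17970 + (-9)² = -17970 + 81 = -17889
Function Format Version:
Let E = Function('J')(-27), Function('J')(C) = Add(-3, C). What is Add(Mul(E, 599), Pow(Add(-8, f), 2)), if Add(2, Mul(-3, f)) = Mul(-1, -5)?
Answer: -17889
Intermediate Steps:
f = -1 (f = Add(Rational(2, 3), Mul(Rational(-1, 3), Mul(-1, -5))) = Add(Rational(2, 3), Mul(Rational(-1, 3), 5)) = Add(Rational(2, 3), Rational(-5, 3)) = -1)
E = -30 (E = Add(-3, -27) = -30)
Add(Mul(E, 599), Pow(Add(-8, f), 2)) = Add(Mul(-30, 599), Pow(Add(-8, -1), 2)) = Add(-17970, Pow(-9, 2)) = Add(-17970, 81) = -17889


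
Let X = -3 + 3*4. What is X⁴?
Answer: 6561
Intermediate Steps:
X = 9 (X = -3 + 12 = 9)
X⁴ = 9⁴ = 6561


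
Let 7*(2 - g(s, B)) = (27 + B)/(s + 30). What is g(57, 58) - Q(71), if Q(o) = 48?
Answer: -28099/609 ≈ -46.140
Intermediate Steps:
g(s, B) = 2 - (27 + B)/(7*(30 + s)) (g(s, B) = 2 - (27 + B)/(7*(s + 30)) = 2 - (27 + B)/(7*(30 + s)))
g(57, 58) - Q(71) = (393 - 1*58 + 14*57)/(7*(30 + 57)) - 1*48 = (⅐)*(393 - 58 + 798)/87 - 48 = (⅐)*(1/87)*1133 - 48 = 1133/609 - 48 = -28099/609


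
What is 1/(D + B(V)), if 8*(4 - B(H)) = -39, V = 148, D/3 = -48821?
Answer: -8/1171633 ≈ -6.8281e-6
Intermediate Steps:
D = -146463 (D = 3*(-48821) = -146463)
B(H) = 71/8 (B(H) = 4 - ⅛*(-39) = 4 + 39/8 = 71/8)
1/(D + B(V)) = 1/(-146463 + 71/8) = 1/(-1171633/8) = -8/1171633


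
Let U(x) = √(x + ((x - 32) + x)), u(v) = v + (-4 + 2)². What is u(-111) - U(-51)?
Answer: -107 - I*√185 ≈ -107.0 - 13.601*I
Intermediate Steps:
u(v) = 4 + v (u(v) = v + (-2)² = v + 4 = 4 + v)
U(x) = √(-32 + 3*x) (U(x) = √(x + ((-32 + x) + x)) = √(x + (-32 + 2*x)) = √(-32 + 3*x))
u(-111) - U(-51) = (4 - 111) - √(-32 + 3*(-51)) = -107 - √(-32 - 153) = -107 - √(-185) = -107 - I*√185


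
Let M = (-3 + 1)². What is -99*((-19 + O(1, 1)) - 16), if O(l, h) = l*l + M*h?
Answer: 2970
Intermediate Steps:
M = 4 (M = (-2)² = 4)
O(l, h) = l² + 4*h (O(l, h) = l*l + 4*h = l² + 4*h)
-99*((-19 + O(1, 1)) - 16) = -99*((-19 + (1² + 4*1)) - 16) = -99*((-19 + (1 + 4)) - 16) = -99*((-19 + 5) - 16) = -99*(-14 - 16) = -99*(-30) = 2970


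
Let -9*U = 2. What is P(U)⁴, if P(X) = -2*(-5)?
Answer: 10000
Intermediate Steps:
U = -2/9 (U = -⅑*2 = -2/9 ≈ -0.22222)
P(X) = 10
P(U)⁴ = 10⁴ = 10000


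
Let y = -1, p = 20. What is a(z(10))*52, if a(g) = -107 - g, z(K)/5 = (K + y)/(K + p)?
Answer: -5642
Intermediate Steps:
z(K) = 5*(-1 + K)/(20 + K) (z(K) = 5*((K - 1)/(K + 20)) = 5*((-1 + K)/(20 + K)) = 5*(-1 + K)/(20 + K))
a(z(10))*52 = (-107 - 5*(-1 + 10)/(20 + 10))*52 = (-107 - 5*9/30)*52 = (-107 - 1*3/2)*52 = (-107 - 3/2)*52 = -217/2*52 = -5642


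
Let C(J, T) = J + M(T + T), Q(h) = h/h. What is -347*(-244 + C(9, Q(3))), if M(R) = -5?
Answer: 83280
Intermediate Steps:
Q(h) = 1
C(J, T) = -5 + J (C(J, T) = J - 5 = -5 + J)
-347*(-244 + C(9, Q(3))) = -347*(-244 + (-5 + 9)) = -347*(-244 + 4) = -347*(-240) = 83280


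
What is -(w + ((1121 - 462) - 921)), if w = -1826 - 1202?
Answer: 3290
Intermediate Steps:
w = -3028
-(w + ((1121 - 462) - 921)) = -(-3028 + ((1121 - 462) - 921)) = -(-3028 + (659 - 921)) = -(-3028 - 262) = -1*(-3290) = 3290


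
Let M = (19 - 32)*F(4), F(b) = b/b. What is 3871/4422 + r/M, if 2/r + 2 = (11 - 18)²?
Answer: 2356337/2701842 ≈ 0.87212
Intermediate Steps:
r = 2/47 (r = 2/(-2 + (11 - 18)²) = 2/(-2 + (-7)²) = 2/(-2 + 49) = 2/47 ≈ 0.042553)
F(b) = 1
M = -13 (M = (19 - 32)*1 = -13*1 = -13)
3871/4422 + r/M = 3871/4422 + (2/47)/(-13) = 3871*(1/4422) + (2/47)*(-1/13) = 3871/4422 - 2/611 = 2356337/2701842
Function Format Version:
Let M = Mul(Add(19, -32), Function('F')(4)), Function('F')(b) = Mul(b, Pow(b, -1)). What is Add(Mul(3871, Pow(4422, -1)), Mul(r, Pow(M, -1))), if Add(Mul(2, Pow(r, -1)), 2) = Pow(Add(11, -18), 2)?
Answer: Rational(2356337, 2701842) ≈ 0.87212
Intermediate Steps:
r = Rational(2, 47) (r = Mul(2, Pow(Add(-2, Pow(Add(11, -18), 2)), -1)) = Mul(2, Pow(Add(-2, Pow(-7, 2)), -1)) = Mul(2, Pow(Add(-2, 49), -1)) = Mul(2, Pow(47, -1)) = Mul(2, Rational(1, 47)) = Rational(2, 47) ≈ 0.042553)
Function('F')(b) = 1
M = -13 (M = Mul(Add(19, -32), 1) = Mul(-13, 1) = -13)
Add(Mul(3871, Pow(4422, -1)), Mul(r, Pow(M, -1))) = Add(Mul(3871, Pow(4422, -1)), Mul(Rational(2, 47), Pow(-13, -1))) = Add(Mul(3871, Rational(1, 4422)), Mul(Rational(2, 47), Rational(-1, 13))) = Add(Rational(3871, 4422), Rational(-2, 611)) = Rational(2356337, 2701842)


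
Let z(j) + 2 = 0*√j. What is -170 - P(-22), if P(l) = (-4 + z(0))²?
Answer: -206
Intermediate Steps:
z(j) = -2 (z(j) = -2 + 0*√j = -2 + 0 = -2)
P(l) = 36 (P(l) = (-4 - 2)² = (-6)² = 36)
-170 - P(-22) = -170 - 1*36 = -170 - 36 = -206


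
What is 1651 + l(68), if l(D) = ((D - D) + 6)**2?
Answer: 1687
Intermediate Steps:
l(D) = 36 (l(D) = (0 + 6)**2 = 6**2 = 36)
1651 + l(68) = 1651 + 36 = 1687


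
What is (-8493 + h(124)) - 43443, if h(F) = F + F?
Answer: -51688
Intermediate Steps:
h(F) = 2*F
(-8493 + h(124)) - 43443 = (-8493 + 2*124) - 43443 = (-8493 + 248) - 43443 = -8245 - 43443 = -51688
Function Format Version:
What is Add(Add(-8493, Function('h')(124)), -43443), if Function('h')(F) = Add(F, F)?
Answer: -51688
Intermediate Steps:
Function('h')(F) = Mul(2, F)
Add(Add(-8493, Function('h')(124)), -43443) = Add(Add(-8493, Mul(2, 124)), -43443) = Add(Add(-8493, 248), -43443) = Add(-8245, -43443) = -51688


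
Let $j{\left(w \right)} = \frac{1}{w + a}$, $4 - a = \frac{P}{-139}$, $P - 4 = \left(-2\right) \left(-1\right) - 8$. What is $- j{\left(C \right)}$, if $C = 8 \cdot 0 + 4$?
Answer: $- \frac{139}{1110} \approx -0.12523$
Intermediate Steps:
$C = 4$ ($C = 0 + 4 = 4$)
$P = -2$ ($P = 4 - 6 = -2$)
$a = \frac{554}{139}$ ($a = 4 - - \frac{2}{-139} = 4 - \left(-2\right) \left(- \frac{1}{139}\right) = 4 - \frac{2}{139} = \frac{554}{139} \approx 3.9856$)
$j{\left(w \right)} = \frac{1}{\frac{554}{139} + w}$ ($j{\left(w \right)} = \frac{1}{w + \frac{554}{139}} = \frac{1}{\frac{554}{139} + w}$)
$- j{\left(C \right)} = - \frac{139}{554 + 139 \cdot 4} = - \frac{139}{554 + 556} = - \frac{139}{1110}$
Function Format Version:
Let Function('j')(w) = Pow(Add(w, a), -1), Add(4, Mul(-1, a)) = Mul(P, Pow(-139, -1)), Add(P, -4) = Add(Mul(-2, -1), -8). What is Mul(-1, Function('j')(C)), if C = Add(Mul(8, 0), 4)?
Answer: Rational(-139, 1110) ≈ -0.12523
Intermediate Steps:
C = 4 (C = Add(0, 4) = 4)
P = -2 (P = Add(4, Add(Mul(-2, -1), -8)) = Add(4, Add(2, -8)) = Add(4, -6) = -2)
a = Rational(554, 139) (a = Add(4, Mul(-1, Mul(-2, Pow(-139, -1)))) = Add(4, Mul(-1, Mul(-2, Rational(-1, 139)))) = Add(4, Mul(-1, Rational(2, 139))) = Add(4, Rational(-2, 139)) = Rational(554, 139) ≈ 3.9856)
Function('j')(w) = Pow(Add(Rational(554, 139), w), -1) (Function('j')(w) = Pow(Add(w, Rational(554, 139)), -1) = Pow(Add(Rational(554, 139), w), -1))
Mul(-1, Function('j')(C)) = Mul(-1, Mul(139, Pow(Add(554, Mul(139, 4)), -1))) = Mul(-1, Mul(139, Pow(Add(554, 556), -1))) = Mul(-1, Mul(139, Pow(1110, -1))) = Mul(-1, Mul(139, Rational(1, 1110))) = Mul(-1, Rational(139, 1110)) = Rational(-139, 1110)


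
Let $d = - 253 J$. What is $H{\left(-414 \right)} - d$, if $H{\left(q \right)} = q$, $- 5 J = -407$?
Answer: $\frac{100901}{5} \approx 20180.0$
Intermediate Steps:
$J = \frac{407}{5}$ ($J = \left(- \frac{1}{5}\right) \left(-407\right) = \frac{407}{5} \approx 81.4$)
$d = - \frac{102971}{5}$ ($d = \left(-253\right) \frac{407}{5} = - \frac{102971}{5} \approx -20594.0$)
$H{\left(-414 \right)} - d = -414 - - \frac{102971}{5} = -414 + \frac{102971}{5} = \frac{100901}{5}$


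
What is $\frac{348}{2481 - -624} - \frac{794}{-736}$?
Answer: $\frac{19721}{16560} \approx 1.1909$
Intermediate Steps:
$\frac{348}{2481 - -624} - \frac{794}{-736} = \frac{348}{2481 + 624} - - \frac{397}{368} = \frac{348}{3105} + \frac{397}{368} = 348 \cdot \frac{1}{3105} + \frac{397}{368} = \frac{116}{1035} + \frac{397}{368} = \frac{19721}{16560}$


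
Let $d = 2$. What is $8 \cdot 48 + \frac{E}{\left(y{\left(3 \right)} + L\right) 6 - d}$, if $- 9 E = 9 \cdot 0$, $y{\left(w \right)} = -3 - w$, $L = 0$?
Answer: $384$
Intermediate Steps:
$E = 0$ ($E = - \frac{9 \cdot 0}{9} = \left(- \frac{1}{9}\right) 0 = 0$)
$8 \cdot 48 + \frac{E}{\left(y{\left(3 \right)} + L\right) 6 - d} = 8 \cdot 48 + \frac{0}{\left(\left(-3 - 3\right) + 0\right) 6 - 2} = 384 + \frac{0}{\left(\left(-3 - 3\right) + 0\right) 6 - 2} = 384 + \frac{0}{\left(-6 + 0\right) 6 - 2} = 384 + \frac{0}{\left(-6\right) 6 - 2} = 384 + \frac{0}{-36 - 2} = 384 + \frac{0}{-38} = 384 + 0 \left(- \frac{1}{38}\right) = 384 + 0 = 384$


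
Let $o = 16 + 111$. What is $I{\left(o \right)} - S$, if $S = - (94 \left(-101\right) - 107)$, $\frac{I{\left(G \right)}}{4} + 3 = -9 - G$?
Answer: $-10157$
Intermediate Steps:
$o = 127$
$I{\left(G \right)} = -48 - 4 G$ ($I{\left(G \right)} = -12 + 4 \left(-9 - G\right) = -12 - \left(36 + 4 G\right) = -48 - 4 G$)
$S = 9601$ ($S = - (-9494 - 107) = \left(-1\right) \left(-9601\right) = 9601$)
$I{\left(o \right)} - S = \left(-48 - 508\right) - 9601 = -556 - 9601 = -10157$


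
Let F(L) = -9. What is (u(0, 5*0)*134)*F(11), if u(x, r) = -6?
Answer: 7236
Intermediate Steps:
(u(0, 5*0)*134)*F(11) = -6*134*(-9) = -804*(-9) = 7236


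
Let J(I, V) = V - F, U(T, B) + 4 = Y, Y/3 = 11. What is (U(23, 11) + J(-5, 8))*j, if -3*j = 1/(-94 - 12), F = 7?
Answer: 5/53 ≈ 0.094340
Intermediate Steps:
Y = 33 (Y = 3*11 = 33)
U(T, B) = 29 (U(T, B) = -4 + 33 = 29)
J(I, V) = -7 + V (J(I, V) = V - 1*7 = V - 7 = -7 + V)
j = 1/318 (j = -1/(3*(-94 - 12)) = -1/3/(-106) = -1/3*(-1/106) = 1/318 ≈ 0.0031447)
(U(23, 11) + J(-5, 8))*j = (29 + (-7 + 8))*(1/318) = (29 + 1)*(1/318) = 30*(1/318) = 5/53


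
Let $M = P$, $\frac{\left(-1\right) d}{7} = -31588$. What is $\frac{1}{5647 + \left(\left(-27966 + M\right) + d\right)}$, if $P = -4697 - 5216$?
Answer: $\frac{1}{188884} \approx 5.2943 \cdot 10^{-6}$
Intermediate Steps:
$d = 221116$ ($d = \left(-7\right) \left(-31588\right) = 221116$)
$P = -9913$ ($P = -4697 - 5216 = -9913$)
$M = -9913$
$\frac{1}{5647 + \left(\left(-27966 + M\right) + d\right)} = \frac{1}{5647 + \left(\left(-27966 - 9913\right) + 221116\right)} = \frac{1}{5647 + \left(-37879 + 221116\right)} = \frac{1}{5647 + 183237} = \frac{1}{188884}$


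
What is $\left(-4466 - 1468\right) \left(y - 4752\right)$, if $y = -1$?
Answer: $28204302$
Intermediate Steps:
$\left(-4466 - 1468\right) \left(y - 4752\right) = \left(-4466 - 1468\right) \left(-1 - 4752\right) = \left(-5934\right) \left(-4753\right) = 28204302$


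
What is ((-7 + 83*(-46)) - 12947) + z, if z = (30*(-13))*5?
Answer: -18722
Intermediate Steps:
z = -1950 (z = -390*5 = -1950)
((-7 + 83*(-46)) - 12947) + z = ((-7 + 83*(-46)) - 12947) - 1950 = ((-7 - 3818) - 12947) - 1950 = (-3825 - 12947) - 1950 = -16772 - 1950 = -18722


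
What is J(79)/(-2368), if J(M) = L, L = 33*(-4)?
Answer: 33/592 ≈ 0.055743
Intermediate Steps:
L = -132
J(M) = -132
J(79)/(-2368) = -132/(-2368) = -132*(-1/2368) = 33/592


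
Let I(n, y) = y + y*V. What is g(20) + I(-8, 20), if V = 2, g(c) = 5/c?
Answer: 241/4 ≈ 60.250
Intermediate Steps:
I(n, y) = 3*y (I(n, y) = y + y*2 = y + 2*y = 3*y)
g(20) + I(-8, 20) = 5/20 + 3*20 = 5*(1/20) + 60 = ¼ + 60 = 241/4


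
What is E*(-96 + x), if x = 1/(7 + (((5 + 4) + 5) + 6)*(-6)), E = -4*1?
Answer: 43396/113 ≈ 384.04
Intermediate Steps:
E = -4
x = -1/113 (x = 1/(7 + ((9 + 5) + 6)*(-6)) = 1/(7 + (14 + 6)*(-6)) = 1/(7 + 20*(-6)) = 1/(7 - 120) = 1/(-113) = -1/113 ≈ -0.0088496)
E*(-96 + x) = -4*(-96 - 1/113) = -4*(-10849/113) = 43396/113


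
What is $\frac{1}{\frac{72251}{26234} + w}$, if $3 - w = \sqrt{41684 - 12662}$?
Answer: $- \frac{3960101002}{19950814016423} - \frac{688222756 \sqrt{29022}}{19950814016423} \approx -0.0060752$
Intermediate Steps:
$w = 3 - \sqrt{29022}$ ($w = 3 - \sqrt{41684 - 12662} = 3 - \sqrt{29022} \approx -167.36$)
$\frac{1}{\frac{72251}{26234} + w} = \frac{1}{\frac{72251}{26234} + \left(3 - \sqrt{29022}\right)} = \frac{1}{\frac{150953}{26234} - \sqrt{29022}}$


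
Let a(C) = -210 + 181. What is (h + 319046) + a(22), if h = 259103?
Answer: 578120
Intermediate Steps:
a(C) = -29
(h + 319046) + a(22) = (259103 + 319046) - 29 = 578149 - 29 = 578120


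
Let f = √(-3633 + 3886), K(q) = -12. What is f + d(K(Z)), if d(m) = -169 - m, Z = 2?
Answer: -157 + √253 ≈ -141.09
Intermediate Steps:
f = √253 ≈ 15.906
f + d(K(Z)) = √253 + (-169 - 1*(-12)) = √253 + (-169 + 12) = √253 - 157 = -157 + √253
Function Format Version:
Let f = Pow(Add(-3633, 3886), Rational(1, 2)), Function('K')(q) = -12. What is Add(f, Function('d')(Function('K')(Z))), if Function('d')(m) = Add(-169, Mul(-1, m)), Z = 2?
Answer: Add(-157, Pow(253, Rational(1, 2))) ≈ -141.09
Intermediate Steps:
f = Pow(253, Rational(1, 2)) ≈ 15.906
Add(f, Function('d')(Function('K')(Z))) = Add(Pow(253, Rational(1, 2)), Add(-169, Mul(-1, -12))) = Add(Pow(253, Rational(1, 2)), Add(-169, 12)) = Add(Pow(253, Rational(1, 2)), -157) = Add(-157, Pow(253, Rational(1, 2)))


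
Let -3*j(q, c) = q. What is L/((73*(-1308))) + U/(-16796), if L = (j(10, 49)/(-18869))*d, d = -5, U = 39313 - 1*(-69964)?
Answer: -147662261361119/22695858646812 ≈ -6.5061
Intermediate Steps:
U = 109277 (U = 39313 + 69964 = 109277)
j(q, c) = -q/3
L = -50/56607 (L = (-⅓*10/(-18869))*(-5) = -10/3*(-1/18869)*(-5) = (10/56607)*(-5) = -50/56607 ≈ -0.00088328)
L/((73*(-1308))) + U/(-16796) = -50/(56607*(73*(-1308))) + 109277/(-16796) = -50/56607/(-95484) + 109277*(-1/16796) = -50/56607*(-1/95484) - 109277/16796 = 25/2702531394 - 109277/16796 = -147662261361119/22695858646812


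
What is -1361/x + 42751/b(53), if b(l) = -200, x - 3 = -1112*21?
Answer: -997920899/4669800 ≈ -213.70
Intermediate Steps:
x = -23349 (x = 3 - 1112*21 = 3 - 23352 = -23349)
-1361/x + 42751/b(53) = -1361/(-23349) + 42751/(-200) = -1361*(-1/23349) + 42751*(-1/200) = 1361/23349 - 42751/200 = -997920899/4669800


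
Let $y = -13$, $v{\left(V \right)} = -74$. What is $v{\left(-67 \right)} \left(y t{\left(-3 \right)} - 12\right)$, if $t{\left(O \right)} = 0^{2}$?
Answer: $888$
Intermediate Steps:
$t{\left(O \right)} = 0$
$v{\left(-67 \right)} \left(y t{\left(-3 \right)} - 12\right) = - 74 \left(\left(-13\right) 0 - 12\right) = - 74 \left(0 - 12\right) = \left(-74\right) \left(-12\right) = 888$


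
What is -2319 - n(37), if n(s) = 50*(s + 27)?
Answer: -5519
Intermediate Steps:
n(s) = 1350 + 50*s (n(s) = 50*(27 + s) = 1350 + 50*s)
-2319 - n(37) = -2319 - (1350 + 50*37) = -2319 - (1350 + 1850) = -2319 - 1*3200 = -2319 - 3200 = -5519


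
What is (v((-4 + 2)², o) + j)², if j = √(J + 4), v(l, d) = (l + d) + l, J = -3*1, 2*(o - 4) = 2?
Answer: 196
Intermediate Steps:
o = 5 (o = 4 + (½)*2 = 4 + 1 = 5)
J = -3
v(l, d) = d + 2*l (v(l, d) = (d + l) + l = d + 2*l)
j = 1 (j = √(-3 + 4) = √1 = 1)
(v((-4 + 2)², o) + j)² = ((5 + 2*(-4 + 2)²) + 1)² = ((5 + 2*(-2)²) + 1)² = ((5 + 2*4) + 1)² = ((5 + 8) + 1)² = (13 + 1)² = 14² = 196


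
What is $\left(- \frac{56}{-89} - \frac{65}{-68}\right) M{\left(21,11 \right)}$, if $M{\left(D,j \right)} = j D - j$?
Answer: $\frac{527615}{1513} \approx 348.72$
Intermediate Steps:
$M{\left(D,j \right)} = - j + D j$ ($M{\left(D,j \right)} = D j - j = - j + D j$)
$\left(- \frac{56}{-89} - \frac{65}{-68}\right) M{\left(21,11 \right)} = \left(- \frac{56}{-89} - \frac{65}{-68}\right) 11 \left(-1 + 21\right) = \left(\left(-56\right) \left(- \frac{1}{89}\right) - - \frac{65}{68}\right) 11 \cdot 20 = \left(\frac{56}{89} + \frac{65}{68}\right) 220 = \frac{9593}{6052} \cdot 220 = \frac{527615}{1513}$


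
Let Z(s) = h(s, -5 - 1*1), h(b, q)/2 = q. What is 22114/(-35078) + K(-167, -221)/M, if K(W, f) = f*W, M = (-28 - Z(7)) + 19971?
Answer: 32820726/26922365 ≈ 1.2191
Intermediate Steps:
h(b, q) = 2*q
Z(s) = -12 (Z(s) = 2*(-5 - 1*1) = 2*(-5 - 1) = 2*(-6) = -12)
M = 19955 (M = (-28 - 1*(-12)) + 19971 = (-28 + 12) + 19971 = -16 + 19971 = 19955)
K(W, f) = W*f
22114/(-35078) + K(-167, -221)/M = 22114/(-35078) - 167*(-221)/19955 = 22114*(-1/35078) + 36907*(1/19955) = -11057/17539 + 2839/1535 = 32820726/26922365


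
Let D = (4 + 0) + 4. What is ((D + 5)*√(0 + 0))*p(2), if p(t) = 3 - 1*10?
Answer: 0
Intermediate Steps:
p(t) = -7 (p(t) = 3 - 10 = -7)
D = 8 (D = 4 + 4 = 8)
((D + 5)*√(0 + 0))*p(2) = ((8 + 5)*√(0 + 0))*(-7) = (13*√0)*(-7) = (13*0)*(-7) = 0*(-7) = 0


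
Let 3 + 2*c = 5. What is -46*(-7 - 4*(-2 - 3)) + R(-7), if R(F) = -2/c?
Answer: -600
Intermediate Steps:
c = 1 (c = -3/2 + (½)*5 = -3/2 + 5/2 = 1)
R(F) = -2 (R(F) = -2/1 = -2*1 = -2)
-46*(-7 - 4*(-2 - 3)) + R(-7) = -46*(-7 - 4*(-2 - 3)) - 2 = -46*(-7 - 4*(-5)) - 2 = -46*(-7 - 1*(-20)) - 2 = -46*(-7 + 20) - 2 = -46*13 - 2 = -598 - 2 = -600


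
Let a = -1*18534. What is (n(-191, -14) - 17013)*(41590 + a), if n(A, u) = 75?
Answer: -390522528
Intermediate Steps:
a = -18534
(n(-191, -14) - 17013)*(41590 + a) = (75 - 17013)*(41590 - 18534) = -16938*23056 = -390522528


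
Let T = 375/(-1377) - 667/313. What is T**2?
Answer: 119216897284/20640206889 ≈ 5.7760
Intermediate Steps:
T = -345278/143667 (T = 375*(-1/1377) - 667*1/313 = -125/459 - 667/313 = -345278/143667 ≈ -2.4033)
T**2 = (-345278/143667)**2 = 119216897284/20640206889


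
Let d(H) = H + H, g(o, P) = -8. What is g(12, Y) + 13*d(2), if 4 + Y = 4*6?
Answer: 44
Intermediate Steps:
Y = 20 (Y = -4 + 4*6 = -4 + 24 = 20)
d(H) = 2*H
g(12, Y) + 13*d(2) = -8 + 13*(2*2) = -8 + 13*4 = -8 + 52 = 44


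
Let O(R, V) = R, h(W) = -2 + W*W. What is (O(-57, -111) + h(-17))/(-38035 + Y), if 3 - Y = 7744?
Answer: -115/22888 ≈ -0.0050245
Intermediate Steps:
h(W) = -2 + W**2
Y = -7741 (Y = 3 - 1*7744 = 3 - 7744 = -7741)
(O(-57, -111) + h(-17))/(-38035 + Y) = (-57 + (-2 + (-17)**2))/(-38035 - 7741) = (-57 + (-2 + 289))/(-45776) = (-57 + 287)*(-1/45776) = 230*(-1/45776) = -115/22888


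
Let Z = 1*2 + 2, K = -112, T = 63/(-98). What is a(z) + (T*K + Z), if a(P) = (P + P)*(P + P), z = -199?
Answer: 158480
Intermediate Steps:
T = -9/14 (T = 63*(-1/98) = -9/14 ≈ -0.64286)
a(P) = 4*P² (a(P) = (2*P)*(2*P) = 4*P²)
Z = 4 (Z = 2 + 2 = 4)
a(z) + (T*K + Z) = 4*(-199)² + (-9/14*(-112) + 4) = 4*39601 + (72 + 4) = 158404 + 76 = 158480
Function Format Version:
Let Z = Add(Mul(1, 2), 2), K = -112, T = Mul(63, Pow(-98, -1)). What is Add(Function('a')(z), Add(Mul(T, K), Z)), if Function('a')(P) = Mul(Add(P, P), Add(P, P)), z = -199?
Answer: 158480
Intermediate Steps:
T = Rational(-9, 14) (T = Mul(63, Rational(-1, 98)) = Rational(-9, 14) ≈ -0.64286)
Function('a')(P) = Mul(4, Pow(P, 2)) (Function('a')(P) = Mul(Mul(2, P), Mul(2, P)) = Mul(4, Pow(P, 2)))
Z = 4 (Z = Add(2, 2) = 4)
Add(Function('a')(z), Add(Mul(T, K), Z)) = Add(Mul(4, Pow(-199, 2)), Add(Mul(Rational(-9, 14), -112), 4)) = Add(Mul(4, 39601), Add(72, 4)) = Add(158404, 76) = 158480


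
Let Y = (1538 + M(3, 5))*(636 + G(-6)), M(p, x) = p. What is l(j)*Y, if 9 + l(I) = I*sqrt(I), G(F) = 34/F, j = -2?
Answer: -8742093 - 5828062*I*sqrt(2)/3 ≈ -8.7421e+6 - 2.7474e+6*I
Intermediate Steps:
l(I) = -9 + I**(3/2) (l(I) = -9 + I*sqrt(I) = -9 + I**(3/2))
Y = 2914031/3 (Y = (1538 + 3)*(636 + 34/(-6)) = 1541*(636 + 34*(-1/6)) = 1541*(636 - 17/3) = 1541*(1891/3) = 2914031/3 ≈ 9.7134e+5)
l(j)*Y = (-9 + (-2)**(3/2))*(2914031/3) = (-9 - 2*I*sqrt(2))*(2914031/3) = -8742093 - 5828062*I*sqrt(2)/3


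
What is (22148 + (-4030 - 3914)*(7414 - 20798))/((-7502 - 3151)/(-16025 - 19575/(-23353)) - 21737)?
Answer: -39795468506689000/8134002898741 ≈ -4892.5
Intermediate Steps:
(22148 + (-4030 - 3914)*(7414 - 20798))/((-7502 - 3151)/(-16025 - 19575/(-23353)) - 21737) = (22148 - 7944*(-13384))/(-10653/(-16025 - 19575*(-1/23353)) - 21737) = (22148 + 106322496)/(-10653/(-16025 + 19575/23353) - 21737) = 106344644/(-10653/(-374212250/23353) - 21737) = 106344644/(-10653*(-23353/374212250) - 21737) = 106344644/(248779509/374212250 - 21737) = 106344644/(-8134002898741/374212250) = 106344644*(-374212250/8134002898741) = -39795468506689000/8134002898741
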